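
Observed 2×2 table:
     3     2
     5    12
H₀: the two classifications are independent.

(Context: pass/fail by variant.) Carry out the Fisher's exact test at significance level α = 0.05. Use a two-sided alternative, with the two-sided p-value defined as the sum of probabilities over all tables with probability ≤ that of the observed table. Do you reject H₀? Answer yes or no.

Margins: r₁=5, r₂=17, c₁=8, c₂=14, n=22
p_obs = C(5,3)·C(17,5)/C(22,8); sum pmf over tables with pmf ≤ p_obs
p-value (two-sided) = 0.30888
At α=0.05: p ≥ α → fail to reject H₀

reject H₀: no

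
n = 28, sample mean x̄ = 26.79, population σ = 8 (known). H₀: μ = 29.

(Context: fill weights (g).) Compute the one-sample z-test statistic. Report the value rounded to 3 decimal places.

test statistic = -1.462

SE = σ/√n = 8/√28 = 1.5119
z = (x̄−μ₀)/SE = (26.79−29)/1.5119 = -1.4618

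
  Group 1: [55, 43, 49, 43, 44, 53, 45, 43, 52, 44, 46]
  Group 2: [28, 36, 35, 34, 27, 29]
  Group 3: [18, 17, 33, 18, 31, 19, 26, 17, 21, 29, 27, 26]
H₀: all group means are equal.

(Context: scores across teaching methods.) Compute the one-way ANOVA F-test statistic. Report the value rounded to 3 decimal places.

Group means [47.00, 31.50, 23.50], grand mean 34.069
SSB = Σnᵢ(x̄ᵢ−x̄)² = 3219.362; SSW = ΣΣ(x−x̄ᵢ)² = 650.500
MSB = 3219.362/2 = 1609.6810; MSW = 650.500/26 = 25.0192
F = MSB/MSW = 64.3378
df = (2, 26)

test statistic = 64.338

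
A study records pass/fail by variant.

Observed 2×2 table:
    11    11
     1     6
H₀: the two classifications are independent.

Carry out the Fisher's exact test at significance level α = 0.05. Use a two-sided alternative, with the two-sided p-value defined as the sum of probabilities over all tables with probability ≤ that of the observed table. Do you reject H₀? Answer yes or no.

reject H₀: no

Margins: r₁=22, r₂=7, c₁=12, c₂=17, n=29
p_obs = C(22,11)·C(7,1)/C(29,12); sum pmf over tables with pmf ≤ p_obs
p-value (two-sided) = 0.18720
At α=0.05: p ≥ α → fail to reject H₀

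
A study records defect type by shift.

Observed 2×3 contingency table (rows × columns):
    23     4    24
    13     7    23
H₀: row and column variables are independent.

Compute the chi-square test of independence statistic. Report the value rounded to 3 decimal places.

test statistic = 2.958

Row totals [51, 43], col totals [36, 11, 47], n=94
χ² = (23−19.53)²/19.53 + (4−5.97)²/5.97 + (24−25.50)²/25.50 + (13−16.47)²/16.47 + (7−5.03)²/5.03 + (23−21.50)²/21.50 = 2.9578
df = 2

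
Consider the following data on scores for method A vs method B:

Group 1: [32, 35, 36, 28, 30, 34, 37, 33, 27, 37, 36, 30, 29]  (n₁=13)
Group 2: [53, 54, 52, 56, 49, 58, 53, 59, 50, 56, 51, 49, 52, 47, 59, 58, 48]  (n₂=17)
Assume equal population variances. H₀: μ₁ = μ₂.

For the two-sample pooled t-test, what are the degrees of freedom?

df = n₁ + n₂ − 2 = 13 + 17 − 2 = 28

degrees of freedom = 28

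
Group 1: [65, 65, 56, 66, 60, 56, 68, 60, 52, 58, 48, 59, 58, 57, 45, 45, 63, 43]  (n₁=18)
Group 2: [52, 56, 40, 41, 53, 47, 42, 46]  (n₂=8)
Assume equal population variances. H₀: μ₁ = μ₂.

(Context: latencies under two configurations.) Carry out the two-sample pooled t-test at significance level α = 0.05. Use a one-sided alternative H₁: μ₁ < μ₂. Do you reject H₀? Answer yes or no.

reject H₀: no

x̄₁=56.889, s₁=7.599, n₁=18
x̄₂=47.125, s₂=6.010, n₂=8
s_p² = [17·7.599² + 7·6.010²]/24 = 51.4439
SE = √(s_p²·(1/18+1/8)) = 3.0477
t = (56.889−47.125)/3.0477 = 3.2037
df = 24
p-value (one-sided, H₁ less) = 0.99810
At α=0.05: p ≥ α → fail to reject H₀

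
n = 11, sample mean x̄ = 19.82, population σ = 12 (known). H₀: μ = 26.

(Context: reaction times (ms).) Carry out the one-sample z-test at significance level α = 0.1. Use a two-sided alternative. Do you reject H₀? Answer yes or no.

reject H₀: yes

SE = σ/√n = 12/√11 = 3.6181
z = (x̄−μ₀)/SE = (19.82−26)/3.6181 = -1.7081
p-value (two-sided) = 0.08762
At α=0.1: p < α → reject H₀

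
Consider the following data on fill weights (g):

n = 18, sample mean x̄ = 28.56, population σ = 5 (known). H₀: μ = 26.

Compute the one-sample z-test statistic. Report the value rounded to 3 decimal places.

SE = σ/√n = 5/√18 = 1.1785
z = (x̄−μ₀)/SE = (28.56−26)/1.1785 = 2.1722

test statistic = 2.172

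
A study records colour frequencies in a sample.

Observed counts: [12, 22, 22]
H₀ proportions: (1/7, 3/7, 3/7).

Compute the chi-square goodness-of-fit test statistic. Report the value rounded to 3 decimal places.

n = 56; E_i = n·p_i = [8.00, 24.00, 24.00]
χ² = (12−8.00)²/8.00 + (22−24.00)²/24.00 + (22−24.00)²/24.00 = 2.3333
df = 2

test statistic = 2.333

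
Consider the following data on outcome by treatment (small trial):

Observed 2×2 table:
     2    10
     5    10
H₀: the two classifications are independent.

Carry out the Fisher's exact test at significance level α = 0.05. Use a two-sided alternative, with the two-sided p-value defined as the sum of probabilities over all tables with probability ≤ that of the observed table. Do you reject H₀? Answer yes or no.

reject H₀: no

Margins: r₁=12, r₂=15, c₁=7, c₂=20, n=27
p_obs = C(12,2)·C(15,5)/C(27,7); sum pmf over tables with pmf ≤ p_obs
p-value (two-sided) = 0.40821
At α=0.05: p ≥ α → fail to reject H₀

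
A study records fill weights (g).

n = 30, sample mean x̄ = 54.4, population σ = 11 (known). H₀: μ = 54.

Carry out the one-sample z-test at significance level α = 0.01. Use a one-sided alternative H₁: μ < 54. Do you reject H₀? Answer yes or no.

reject H₀: no

SE = σ/√n = 11/√30 = 2.0083
z = (x̄−μ₀)/SE = (54.4−54)/2.0083 = 0.1992
p-value (one-sided, H₁ less) = 0.57894
At α=0.01: p ≥ α → fail to reject H₀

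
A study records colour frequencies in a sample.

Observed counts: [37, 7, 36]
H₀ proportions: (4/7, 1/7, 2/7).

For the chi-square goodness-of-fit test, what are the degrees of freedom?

degrees of freedom = 2

df = k − 1 = 3 − 1 = 2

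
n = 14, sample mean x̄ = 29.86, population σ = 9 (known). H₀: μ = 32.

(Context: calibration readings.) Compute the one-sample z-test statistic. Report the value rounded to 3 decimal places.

test statistic = -0.890

SE = σ/√n = 9/√14 = 2.4054
z = (x̄−μ₀)/SE = (29.86−32)/2.4054 = -0.8897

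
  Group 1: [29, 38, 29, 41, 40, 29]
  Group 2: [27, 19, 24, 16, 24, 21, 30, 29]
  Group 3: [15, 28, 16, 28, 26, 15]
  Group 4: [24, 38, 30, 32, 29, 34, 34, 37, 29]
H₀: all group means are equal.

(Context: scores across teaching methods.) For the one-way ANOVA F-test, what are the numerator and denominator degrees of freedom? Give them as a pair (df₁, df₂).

k = 4 groups, N = 29 total
df = (k−1, N−k) = (4−1, 29−4) = (3, 25)

degrees of freedom = [3, 25]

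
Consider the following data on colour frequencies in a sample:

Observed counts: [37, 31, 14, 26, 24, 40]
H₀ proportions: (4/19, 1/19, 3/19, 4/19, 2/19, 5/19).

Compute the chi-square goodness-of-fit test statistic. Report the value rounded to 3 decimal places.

test statistic = 65.012

n = 172; E_i = n·p_i = [36.21, 9.05, 27.16, 36.21, 18.11, 45.26]
χ² = (37−36.21)²/36.21 + (31−9.05)²/9.05 + (14−27.16)²/27.16 + (26−36.21)²/36.21 + (24−18.11)²/18.11 + (40−45.26)²/45.26 = 65.0121
df = 5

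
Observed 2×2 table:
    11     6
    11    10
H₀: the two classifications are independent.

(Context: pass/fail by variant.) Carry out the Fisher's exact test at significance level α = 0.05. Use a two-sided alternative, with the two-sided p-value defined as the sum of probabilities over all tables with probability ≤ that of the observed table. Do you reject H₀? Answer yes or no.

reject H₀: no

Margins: r₁=17, r₂=21, c₁=22, c₂=16, n=38
p_obs = C(17,11)·C(21,11)/C(38,22); sum pmf over tables with pmf ≤ p_obs
p-value (two-sided) = 0.52054
At α=0.05: p ≥ α → fail to reject H₀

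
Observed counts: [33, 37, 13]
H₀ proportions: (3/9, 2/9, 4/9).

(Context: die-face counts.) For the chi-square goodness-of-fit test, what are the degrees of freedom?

degrees of freedom = 2

df = k − 1 = 3 − 1 = 2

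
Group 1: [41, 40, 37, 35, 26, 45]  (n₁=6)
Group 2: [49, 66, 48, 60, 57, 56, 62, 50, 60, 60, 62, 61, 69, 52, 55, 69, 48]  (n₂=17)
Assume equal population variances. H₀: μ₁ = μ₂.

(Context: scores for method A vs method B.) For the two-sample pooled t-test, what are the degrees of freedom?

df = n₁ + n₂ − 2 = 6 + 17 − 2 = 21

degrees of freedom = 21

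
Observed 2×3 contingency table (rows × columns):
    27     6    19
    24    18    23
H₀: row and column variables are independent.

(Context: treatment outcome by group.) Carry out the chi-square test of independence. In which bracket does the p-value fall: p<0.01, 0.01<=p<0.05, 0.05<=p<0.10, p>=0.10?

p-value bracket: 0.05<=p<0.10

Row totals [52, 65], col totals [51, 24, 42], n=117
χ² = (27−22.67)²/22.67 + (6−10.67)²/10.67 + (19−18.67)²/18.67 + (24−28.33)²/28.33 + (18−13.33)²/13.33 + (23−23.33)²/23.33 = 5.1769
df = 2
p-value (upper-tail) = 0.07514
→ bracket: 0.05<=p<0.10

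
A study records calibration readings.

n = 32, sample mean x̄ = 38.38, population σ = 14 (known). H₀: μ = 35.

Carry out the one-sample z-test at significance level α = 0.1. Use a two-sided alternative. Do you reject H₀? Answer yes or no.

SE = σ/√n = 14/√32 = 2.4749
z = (x̄−μ₀)/SE = (38.38−35)/2.4749 = 1.3657
p-value (two-sided) = 0.17202
At α=0.1: p ≥ α → fail to reject H₀

reject H₀: no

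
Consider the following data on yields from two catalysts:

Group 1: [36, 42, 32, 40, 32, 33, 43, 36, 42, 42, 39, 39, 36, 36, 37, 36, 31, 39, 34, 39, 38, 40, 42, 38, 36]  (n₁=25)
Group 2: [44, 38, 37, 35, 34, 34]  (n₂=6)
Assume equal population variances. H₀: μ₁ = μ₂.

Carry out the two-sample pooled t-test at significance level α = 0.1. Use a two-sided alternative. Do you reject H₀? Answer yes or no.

x̄₁=37.520, s₁=3.429, n₁=25
x̄₂=37.000, s₂=3.795, n₂=6
s_p² = [24·3.429² + 5·3.795²]/29 = 12.2152
SE = √(s_p²·(1/25+1/6)) = 1.5889
t = (37.520−37.000)/1.5889 = 0.3273
df = 29
p-value (two-sided) = 0.74581
At α=0.1: p ≥ α → fail to reject H₀

reject H₀: no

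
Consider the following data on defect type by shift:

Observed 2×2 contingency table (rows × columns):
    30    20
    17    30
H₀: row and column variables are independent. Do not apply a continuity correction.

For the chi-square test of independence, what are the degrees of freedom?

df = (r−1)(c−1) = (2−1)·(2−1) = 1

degrees of freedom = 1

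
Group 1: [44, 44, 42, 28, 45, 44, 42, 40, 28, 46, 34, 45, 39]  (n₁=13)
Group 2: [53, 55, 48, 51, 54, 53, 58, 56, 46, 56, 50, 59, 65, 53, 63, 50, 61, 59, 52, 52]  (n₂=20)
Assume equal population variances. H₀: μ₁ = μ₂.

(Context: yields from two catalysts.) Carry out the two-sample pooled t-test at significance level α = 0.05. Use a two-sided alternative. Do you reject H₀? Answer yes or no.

x̄₁=40.077, s₁=6.238, n₁=13
x̄₂=54.700, s₂=4.964, n₂=20
s_p² = [12·6.238² + 19·4.964²]/31 = 30.1653
SE = √(s_p²·(1/13+1/20)) = 1.9567
t = (40.077−54.700)/1.9567 = -7.4733
df = 31
p-value (two-sided) = 0.00000
At α=0.05: p < α → reject H₀

reject H₀: yes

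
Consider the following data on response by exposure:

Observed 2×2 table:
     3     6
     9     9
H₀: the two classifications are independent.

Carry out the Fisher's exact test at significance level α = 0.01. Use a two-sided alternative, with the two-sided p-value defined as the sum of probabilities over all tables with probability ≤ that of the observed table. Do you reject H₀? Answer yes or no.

Margins: r₁=9, r₂=18, c₁=12, c₂=15, n=27
p_obs = C(9,3)·C(18,9)/C(27,12); sum pmf over tables with pmf ≤ p_obs
p-value (two-sided) = 0.68284
At α=0.01: p ≥ α → fail to reject H₀

reject H₀: no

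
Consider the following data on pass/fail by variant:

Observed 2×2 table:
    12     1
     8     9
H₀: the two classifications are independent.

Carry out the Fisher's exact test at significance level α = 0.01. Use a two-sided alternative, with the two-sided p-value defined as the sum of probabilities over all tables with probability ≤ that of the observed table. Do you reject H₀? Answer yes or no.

reject H₀: no

Margins: r₁=13, r₂=17, c₁=20, c₂=10, n=30
p_obs = C(13,12)·C(17,8)/C(30,20); sum pmf over tables with pmf ≤ p_obs
p-value (two-sided) = 0.01741
At α=0.01: p ≥ α → fail to reject H₀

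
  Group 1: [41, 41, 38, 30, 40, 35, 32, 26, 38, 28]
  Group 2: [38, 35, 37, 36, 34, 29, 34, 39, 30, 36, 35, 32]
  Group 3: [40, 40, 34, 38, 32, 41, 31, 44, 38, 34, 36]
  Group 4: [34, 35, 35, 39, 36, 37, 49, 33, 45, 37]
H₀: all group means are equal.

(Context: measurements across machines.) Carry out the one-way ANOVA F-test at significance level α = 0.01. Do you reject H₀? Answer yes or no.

Group means [34.90, 34.58, 37.09, 38.00], grand mean 36.093
SSB = Σnᵢ(x̄ᵢ−x̄)² = 88.902; SSW = ΣΣ(x−x̄ᵢ)² = 780.726
MSB = 88.902/3 = 29.6340; MSW = 780.726/39 = 20.0186
F = MSB/MSW = 1.4803
df = (3, 39)
p-value (upper-tail) = 0.23485
At α=0.01: p ≥ α → fail to reject H₀

reject H₀: no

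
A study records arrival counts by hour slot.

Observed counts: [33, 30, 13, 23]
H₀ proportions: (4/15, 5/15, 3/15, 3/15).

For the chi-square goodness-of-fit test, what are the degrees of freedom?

df = k − 1 = 4 − 1 = 3

degrees of freedom = 3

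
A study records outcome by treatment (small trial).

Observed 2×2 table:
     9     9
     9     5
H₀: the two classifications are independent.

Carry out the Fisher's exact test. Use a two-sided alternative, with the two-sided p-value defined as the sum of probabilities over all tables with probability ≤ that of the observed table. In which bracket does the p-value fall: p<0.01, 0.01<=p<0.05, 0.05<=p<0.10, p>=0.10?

Margins: r₁=18, r₂=14, c₁=18, c₂=14, n=32
p_obs = C(18,9)·C(14,9)/C(32,18); sum pmf over tables with pmf ≤ p_obs
p-value (two-sided) = 0.48959
→ bracket: p>=0.10

p-value bracket: p>=0.10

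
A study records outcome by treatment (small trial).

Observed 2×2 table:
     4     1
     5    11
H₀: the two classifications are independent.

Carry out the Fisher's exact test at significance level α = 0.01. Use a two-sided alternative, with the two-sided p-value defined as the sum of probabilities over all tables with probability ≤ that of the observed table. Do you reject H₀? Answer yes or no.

reject H₀: no

Margins: r₁=5, r₂=16, c₁=9, c₂=12, n=21
p_obs = C(5,4)·C(16,5)/C(21,9); sum pmf over tables with pmf ≤ p_obs
p-value (two-sided) = 0.11942
At α=0.01: p ≥ α → fail to reject H₀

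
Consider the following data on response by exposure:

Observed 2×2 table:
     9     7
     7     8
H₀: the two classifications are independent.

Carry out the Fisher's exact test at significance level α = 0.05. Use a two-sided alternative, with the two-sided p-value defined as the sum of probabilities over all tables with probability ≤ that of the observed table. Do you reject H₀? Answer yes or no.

Margins: r₁=16, r₂=15, c₁=16, c₂=15, n=31
p_obs = C(16,9)·C(15,7)/C(31,16); sum pmf over tables with pmf ≤ p_obs
p-value (two-sided) = 0.72443
At α=0.05: p ≥ α → fail to reject H₀

reject H₀: no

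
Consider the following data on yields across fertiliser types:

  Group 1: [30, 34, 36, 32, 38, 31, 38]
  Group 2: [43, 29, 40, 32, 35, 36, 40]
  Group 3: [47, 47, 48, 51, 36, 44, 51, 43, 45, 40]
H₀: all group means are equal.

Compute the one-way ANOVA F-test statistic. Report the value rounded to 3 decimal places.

Group means [34.14, 36.43, 45.20], grand mean 39.417
SSB = Σnᵢ(x̄ᵢ−x̄)² = 591.662; SSW = ΣΣ(x−x̄ᵢ)² = 410.171
MSB = 591.662/2 = 295.8310; MSW = 410.171/21 = 19.5320
F = MSB/MSW = 15.1460
df = (2, 21)

test statistic = 15.146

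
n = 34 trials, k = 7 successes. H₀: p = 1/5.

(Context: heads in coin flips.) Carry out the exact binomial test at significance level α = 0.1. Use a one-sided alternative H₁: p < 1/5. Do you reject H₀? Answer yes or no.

Exact binomial: n=34, k=7, p₀=1/5=0.2000
P(X≤7) from Σ C(n,i)·p₀^i·(1−p₀)^(n−i)
p-value (one-sided, H₁ less) = 0.63263
At α=0.1: p ≥ α → fail to reject H₀

reject H₀: no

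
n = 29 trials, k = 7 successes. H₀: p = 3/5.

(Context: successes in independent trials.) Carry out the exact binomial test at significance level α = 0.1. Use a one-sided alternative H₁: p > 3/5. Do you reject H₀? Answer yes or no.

reject H₀: no

Exact binomial: n=29, k=7, p₀=3/5=0.6000
P(X≥7) from Σ C(n,i)·p₀^i·(1−p₀)^(n−i)
p-value (one-sided, H₁ greater) = 0.99998
At α=0.1: p ≥ α → fail to reject H₀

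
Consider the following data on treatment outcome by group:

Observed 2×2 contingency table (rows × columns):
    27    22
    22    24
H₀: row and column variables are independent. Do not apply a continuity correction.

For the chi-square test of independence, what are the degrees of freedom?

df = (r−1)(c−1) = (2−1)·(2−1) = 1

degrees of freedom = 1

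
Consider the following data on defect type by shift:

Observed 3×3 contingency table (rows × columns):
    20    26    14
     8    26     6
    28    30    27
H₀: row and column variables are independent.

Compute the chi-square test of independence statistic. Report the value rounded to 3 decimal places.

Row totals [60, 40, 85], col totals [56, 82, 47], n=185
χ² = (20−18.16)²/18.16 + (26−26.59)²/26.59 + (14−15.24)²/15.24 + (8−12.11)²/12.11 + (26−17.73)²/17.73 + (6−10.16)²/10.16 + (28−25.73)²/25.73 + (30−37.68)²/37.68 + (27−21.59)²/21.59 = 10.3741
df = 4

test statistic = 10.374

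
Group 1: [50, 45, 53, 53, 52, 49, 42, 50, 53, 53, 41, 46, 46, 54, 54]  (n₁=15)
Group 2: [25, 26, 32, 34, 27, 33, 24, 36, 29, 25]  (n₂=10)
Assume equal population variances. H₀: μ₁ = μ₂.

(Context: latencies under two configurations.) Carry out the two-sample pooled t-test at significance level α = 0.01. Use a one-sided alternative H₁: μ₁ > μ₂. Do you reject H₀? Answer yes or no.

x̄₁=49.400, s₁=4.388, n₁=15
x̄₂=29.100, s₂=4.332, n₂=10
s_p² = [14·4.388² + 9·4.332²]/23 = 19.0652
SE = √(s_p²·(1/15+1/10)) = 1.7826
t = (49.400−29.100)/1.7826 = 11.3881
df = 23
p-value (one-sided, H₁ greater) = 0.00000
At α=0.01: p < α → reject H₀

reject H₀: yes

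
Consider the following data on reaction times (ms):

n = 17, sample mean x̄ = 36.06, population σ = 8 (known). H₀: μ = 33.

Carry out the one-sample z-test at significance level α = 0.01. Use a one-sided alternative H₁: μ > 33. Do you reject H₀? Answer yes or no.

SE = σ/√n = 8/√17 = 1.9403
z = (x̄−μ₀)/SE = (36.06−33)/1.9403 = 1.5771
p-value (one-sided, H₁ greater) = 0.05739
At α=0.01: p ≥ α → fail to reject H₀

reject H₀: no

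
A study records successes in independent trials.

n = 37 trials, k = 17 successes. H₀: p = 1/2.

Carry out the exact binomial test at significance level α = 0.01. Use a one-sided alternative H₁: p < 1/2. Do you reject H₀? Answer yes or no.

Exact binomial: n=37, k=17, p₀=1/2=0.5000
P(X≤17) from Σ C(n,i)·p₀^i·(1−p₀)^(n−i)
p-value (one-sided, H₁ less) = 0.37141
At α=0.01: p ≥ α → fail to reject H₀

reject H₀: no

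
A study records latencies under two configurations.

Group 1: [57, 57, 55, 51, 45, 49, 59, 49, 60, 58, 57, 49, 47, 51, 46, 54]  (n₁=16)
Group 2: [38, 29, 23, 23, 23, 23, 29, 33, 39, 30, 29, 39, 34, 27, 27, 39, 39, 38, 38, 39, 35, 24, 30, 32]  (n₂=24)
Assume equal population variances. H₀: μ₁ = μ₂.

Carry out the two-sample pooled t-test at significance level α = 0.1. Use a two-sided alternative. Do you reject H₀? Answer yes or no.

x̄₁=52.750, s₁=4.946, n₁=16
x̄₂=31.667, s₂=6.034, n₂=24
s_p² = [15·4.946² + 23·6.034²]/38 = 31.6930
SE = √(s_p²·(1/16+1/24)) = 1.8170
t = (52.750−31.667)/1.8170 = 11.6036
df = 38
p-value (two-sided) = 0.00000
At α=0.1: p < α → reject H₀

reject H₀: yes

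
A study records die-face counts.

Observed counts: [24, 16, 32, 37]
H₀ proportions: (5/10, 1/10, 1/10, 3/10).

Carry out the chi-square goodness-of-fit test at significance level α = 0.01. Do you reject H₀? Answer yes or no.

n = 109; E_i = n·p_i = [54.50, 10.90, 10.90, 32.70]
χ² = (24−54.50)²/54.50 + (16−10.90)²/10.90 + (32−10.90)²/10.90 + (37−32.70)²/32.70 = 60.8654
df = 3
p-value (upper-tail) = 0.00000
At α=0.01: p < α → reject H₀

reject H₀: yes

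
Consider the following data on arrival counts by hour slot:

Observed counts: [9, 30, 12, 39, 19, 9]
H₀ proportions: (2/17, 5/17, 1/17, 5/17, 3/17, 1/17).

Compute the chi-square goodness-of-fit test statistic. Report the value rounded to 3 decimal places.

n = 118; E_i = n·p_i = [13.88, 34.71, 6.94, 34.71, 20.82, 6.94]
χ² = (9−13.88)²/13.88 + (30−34.71)²/34.71 + (12−6.94)²/6.94 + (39−34.71)²/34.71 + (19−20.82)²/20.82 + (9−6.94)²/6.94 = 7.3438
df = 5

test statistic = 7.344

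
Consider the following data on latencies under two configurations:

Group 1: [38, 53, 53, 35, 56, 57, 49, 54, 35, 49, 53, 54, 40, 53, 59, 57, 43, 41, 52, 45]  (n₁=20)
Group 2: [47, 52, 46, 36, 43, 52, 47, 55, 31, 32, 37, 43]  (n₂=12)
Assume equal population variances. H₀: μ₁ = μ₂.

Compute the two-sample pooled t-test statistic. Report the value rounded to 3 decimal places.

test statistic = 1.901

x̄₁=48.800, s₁=7.641, n₁=20
x̄₂=43.417, s₂=7.948, n₂=12
s_p² = [19·7.641² + 11·7.948²]/30 = 60.1372
SE = √(s_p²·(1/20+1/12)) = 2.8317
t = (48.800−43.417)/2.8317 = 1.9011
df = 30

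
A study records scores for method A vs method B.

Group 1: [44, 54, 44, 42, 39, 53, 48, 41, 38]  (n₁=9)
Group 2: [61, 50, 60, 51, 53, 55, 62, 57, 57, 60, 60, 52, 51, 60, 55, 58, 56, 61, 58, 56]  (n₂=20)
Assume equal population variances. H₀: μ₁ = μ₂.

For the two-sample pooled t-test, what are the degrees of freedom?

degrees of freedom = 27

df = n₁ + n₂ − 2 = 9 + 20 − 2 = 27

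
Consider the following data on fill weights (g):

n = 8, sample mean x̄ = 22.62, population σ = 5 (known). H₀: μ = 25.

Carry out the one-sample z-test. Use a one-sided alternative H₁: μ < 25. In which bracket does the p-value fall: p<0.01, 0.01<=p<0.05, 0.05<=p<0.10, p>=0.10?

SE = σ/√n = 5/√8 = 1.7678
z = (x̄−μ₀)/SE = (22.62−25)/1.7678 = -1.3463
p-value (one-sided, H₁ less) = 0.08910
→ bracket: 0.05<=p<0.10

p-value bracket: 0.05<=p<0.10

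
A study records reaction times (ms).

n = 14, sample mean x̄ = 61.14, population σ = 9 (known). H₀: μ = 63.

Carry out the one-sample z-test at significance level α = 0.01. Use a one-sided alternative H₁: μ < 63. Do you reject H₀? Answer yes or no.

SE = σ/√n = 9/√14 = 2.4054
z = (x̄−μ₀)/SE = (61.14−63)/2.4054 = -0.7733
p-value (one-sided, H₁ less) = 0.21968
At α=0.01: p ≥ α → fail to reject H₀

reject H₀: no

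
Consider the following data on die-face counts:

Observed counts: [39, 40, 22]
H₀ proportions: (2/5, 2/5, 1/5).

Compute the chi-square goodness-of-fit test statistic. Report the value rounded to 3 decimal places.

n = 101; E_i = n·p_i = [40.40, 40.40, 20.20]
χ² = (39−40.40)²/40.40 + (40−40.40)²/40.40 + (22−20.20)²/20.20 = 0.2129
df = 2

test statistic = 0.213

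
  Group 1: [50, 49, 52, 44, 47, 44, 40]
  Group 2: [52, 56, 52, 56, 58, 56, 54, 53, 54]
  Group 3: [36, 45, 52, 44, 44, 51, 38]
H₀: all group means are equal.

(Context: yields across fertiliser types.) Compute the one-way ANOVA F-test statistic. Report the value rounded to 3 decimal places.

test statistic = 13.508

Group means [46.57, 54.56, 44.29], grand mean 49.000
SSB = Σnᵢ(x̄ᵢ−x̄)² = 474.635; SSW = ΣΣ(x−x̄ᵢ)² = 351.365
MSB = 474.635/2 = 237.3175; MSW = 351.365/20 = 17.5683
F = MSB/MSW = 13.5083
df = (2, 20)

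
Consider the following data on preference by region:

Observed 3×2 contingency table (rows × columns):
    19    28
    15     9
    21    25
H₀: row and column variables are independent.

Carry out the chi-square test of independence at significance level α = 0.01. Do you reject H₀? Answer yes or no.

reject H₀: no

Row totals [47, 24, 46], col totals [55, 62], n=117
χ² = (19−22.09)²/22.09 + (28−24.91)²/24.91 + (15−11.28)²/11.28 + (9−12.72)²/12.72 + (21−21.62)²/21.62 + (25−24.38)²/24.38 = 3.1638
df = 2
p-value (upper-tail) = 0.20559
At α=0.01: p ≥ α → fail to reject H₀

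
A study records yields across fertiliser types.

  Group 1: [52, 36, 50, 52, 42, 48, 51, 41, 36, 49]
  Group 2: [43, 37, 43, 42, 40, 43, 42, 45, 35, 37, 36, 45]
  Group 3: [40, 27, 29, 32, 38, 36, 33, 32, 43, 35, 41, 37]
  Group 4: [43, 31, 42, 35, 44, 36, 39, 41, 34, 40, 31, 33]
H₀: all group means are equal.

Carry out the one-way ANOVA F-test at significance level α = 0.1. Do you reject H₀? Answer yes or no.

reject H₀: yes

Group means [45.70, 40.67, 35.25, 37.42], grand mean 39.500
SSB = Σnᵢ(x̄ᵢ−x̄)² = 669.567; SSW = ΣΣ(x−x̄ᵢ)² = 1003.933
MSB = 669.567/3 = 223.1889; MSW = 1003.933/42 = 23.9032
F = MSB/MSW = 9.3372
df = (3, 42)
p-value (upper-tail) = 0.00008
At α=0.1: p < α → reject H₀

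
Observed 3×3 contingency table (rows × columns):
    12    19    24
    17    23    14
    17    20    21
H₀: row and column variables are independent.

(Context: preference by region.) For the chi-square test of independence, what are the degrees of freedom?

degrees of freedom = 4

df = (r−1)(c−1) = (3−1)·(3−1) = 4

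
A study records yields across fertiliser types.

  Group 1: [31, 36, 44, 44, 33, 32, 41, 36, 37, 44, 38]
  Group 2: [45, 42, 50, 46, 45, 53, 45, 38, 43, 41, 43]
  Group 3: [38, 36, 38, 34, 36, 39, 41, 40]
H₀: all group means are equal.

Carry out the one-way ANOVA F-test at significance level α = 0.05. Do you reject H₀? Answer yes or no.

reject H₀: yes

Group means [37.82, 44.64, 37.75], grand mean 40.300
SSB = Σnᵢ(x̄ᵢ−x̄)² = 326.618; SSW = ΣΣ(x−x̄ᵢ)² = 443.682
MSB = 326.618/2 = 163.3091; MSW = 443.682/27 = 16.4327
F = MSB/MSW = 9.9381
df = (2, 27)
p-value (upper-tail) = 0.00058
At α=0.05: p < α → reject H₀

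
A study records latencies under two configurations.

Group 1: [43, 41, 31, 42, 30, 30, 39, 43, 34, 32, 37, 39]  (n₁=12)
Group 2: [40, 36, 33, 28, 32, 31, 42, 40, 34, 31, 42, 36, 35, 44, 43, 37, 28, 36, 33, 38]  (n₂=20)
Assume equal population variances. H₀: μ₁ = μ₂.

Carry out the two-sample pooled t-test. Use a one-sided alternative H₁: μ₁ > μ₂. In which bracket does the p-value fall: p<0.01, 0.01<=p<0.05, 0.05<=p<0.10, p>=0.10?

x̄₁=36.750, s₁=5.119, n₁=12
x̄₂=35.950, s₂=4.807, n₂=20
s_p² = [11·5.119² + 19·4.807²]/30 = 24.2400
SE = √(s_p²·(1/12+1/20)) = 1.7978
t = (36.750−35.950)/1.7978 = 0.4450
df = 30
p-value (one-sided, H₁ greater) = 0.32976
→ bracket: p>=0.10

p-value bracket: p>=0.10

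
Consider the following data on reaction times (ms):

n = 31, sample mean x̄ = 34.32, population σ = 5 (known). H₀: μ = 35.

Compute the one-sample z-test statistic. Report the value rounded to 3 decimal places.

test statistic = -0.757

SE = σ/√n = 5/√31 = 0.8980
z = (x̄−μ₀)/SE = (34.32−35)/0.8980 = -0.7572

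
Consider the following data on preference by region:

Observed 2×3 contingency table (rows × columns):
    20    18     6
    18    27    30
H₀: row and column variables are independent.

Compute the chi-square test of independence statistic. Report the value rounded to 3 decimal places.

Row totals [44, 75], col totals [38, 45, 36], n=119
χ² = (20−14.05)²/14.05 + (18−16.64)²/16.64 + (6−13.31)²/13.31 + (18−23.95)²/23.95 + (27−28.36)²/28.36 + (30−22.69)²/22.69 = 10.5453
df = 2

test statistic = 10.545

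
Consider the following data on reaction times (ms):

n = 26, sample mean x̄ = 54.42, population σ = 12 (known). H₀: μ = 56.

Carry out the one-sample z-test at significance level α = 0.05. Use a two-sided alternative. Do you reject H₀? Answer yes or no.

SE = σ/√n = 12/√26 = 2.3534
z = (x̄−μ₀)/SE = (54.42−56)/2.3534 = -0.6714
p-value (two-sided) = 0.50198
At α=0.05: p ≥ α → fail to reject H₀

reject H₀: no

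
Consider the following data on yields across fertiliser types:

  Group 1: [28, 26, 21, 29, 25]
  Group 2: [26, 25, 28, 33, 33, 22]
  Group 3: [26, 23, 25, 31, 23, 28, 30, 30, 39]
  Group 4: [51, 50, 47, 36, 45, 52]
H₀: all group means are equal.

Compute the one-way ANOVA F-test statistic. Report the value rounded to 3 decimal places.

test statistic = 24.864

Group means [25.80, 27.83, 28.33, 46.83], grand mean 32.000
SSB = Σnᵢ(x̄ᵢ−x̄)² = 1737.533; SSW = ΣΣ(x−x̄ᵢ)² = 512.467
MSB = 1737.533/3 = 579.1778; MSW = 512.467/22 = 23.2939
F = MSB/MSW = 24.8639
df = (3, 22)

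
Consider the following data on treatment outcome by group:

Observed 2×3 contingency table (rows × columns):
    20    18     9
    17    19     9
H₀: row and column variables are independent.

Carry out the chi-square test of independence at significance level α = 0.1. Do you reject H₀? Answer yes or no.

Row totals [47, 45], col totals [37, 37, 18], n=92
χ² = (20−18.90)²/18.90 + (18−18.90)²/18.90 + (9−9.20)²/9.20 + (17−18.10)²/18.10 + (19−18.10)²/18.10 + (9−8.80)²/8.80 = 0.2269
df = 2
p-value (upper-tail) = 0.89275
At α=0.1: p ≥ α → fail to reject H₀

reject H₀: no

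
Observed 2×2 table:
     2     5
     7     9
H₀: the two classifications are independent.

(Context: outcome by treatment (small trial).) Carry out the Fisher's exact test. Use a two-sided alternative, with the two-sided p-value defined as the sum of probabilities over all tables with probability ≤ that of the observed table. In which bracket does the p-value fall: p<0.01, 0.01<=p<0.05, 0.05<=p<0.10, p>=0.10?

p-value bracket: p>=0.10

Margins: r₁=7, r₂=16, c₁=9, c₂=14, n=23
p_obs = C(7,2)·C(16,7)/C(23,9); sum pmf over tables with pmf ≤ p_obs
p-value (two-sided) = 0.65702
→ bracket: p>=0.10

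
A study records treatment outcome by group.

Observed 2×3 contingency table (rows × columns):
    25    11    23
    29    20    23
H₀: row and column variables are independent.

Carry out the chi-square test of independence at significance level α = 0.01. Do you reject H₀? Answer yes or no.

Row totals [59, 72], col totals [54, 31, 46], n=131
χ² = (25−24.32)²/24.32 + (11−13.96)²/13.96 + (23−20.72)²/20.72 + (29−29.68)²/29.68 + (20−17.04)²/17.04 + (23−25.28)²/25.28 = 1.6352
df = 2
p-value (upper-tail) = 0.44148
At α=0.01: p ≥ α → fail to reject H₀

reject H₀: no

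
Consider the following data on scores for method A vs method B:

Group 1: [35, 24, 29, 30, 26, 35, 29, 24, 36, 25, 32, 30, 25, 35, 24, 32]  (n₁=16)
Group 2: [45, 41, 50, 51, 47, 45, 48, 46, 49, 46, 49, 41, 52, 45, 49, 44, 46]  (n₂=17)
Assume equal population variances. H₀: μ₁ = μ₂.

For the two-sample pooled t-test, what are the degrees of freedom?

df = n₁ + n₂ − 2 = 16 + 17 − 2 = 31

degrees of freedom = 31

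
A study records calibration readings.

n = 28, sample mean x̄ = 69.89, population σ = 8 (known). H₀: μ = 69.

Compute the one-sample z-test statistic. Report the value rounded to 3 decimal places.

SE = σ/√n = 8/√28 = 1.5119
z = (x̄−μ₀)/SE = (69.89−69)/1.5119 = 0.5887

test statistic = 0.589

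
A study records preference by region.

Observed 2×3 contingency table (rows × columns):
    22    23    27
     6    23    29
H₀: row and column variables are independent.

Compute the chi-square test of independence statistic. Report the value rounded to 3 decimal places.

Row totals [72, 58], col totals [28, 46, 56], n=130
χ² = (22−15.51)²/15.51 + (23−25.48)²/25.48 + (27−31.02)²/31.02 + (6−12.49)²/12.49 + (23−20.52)²/20.52 + (29−24.98)²/24.98 = 7.7970
df = 2

test statistic = 7.797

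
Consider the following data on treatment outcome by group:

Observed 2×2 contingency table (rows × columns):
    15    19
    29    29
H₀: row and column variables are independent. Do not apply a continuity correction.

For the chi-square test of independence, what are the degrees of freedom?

degrees of freedom = 1

df = (r−1)(c−1) = (2−1)·(2−1) = 1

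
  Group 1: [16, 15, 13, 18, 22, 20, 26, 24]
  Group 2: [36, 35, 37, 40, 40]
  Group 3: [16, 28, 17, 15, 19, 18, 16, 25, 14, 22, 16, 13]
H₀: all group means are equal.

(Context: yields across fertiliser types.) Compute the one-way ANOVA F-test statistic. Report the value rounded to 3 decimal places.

Group means [19.25, 37.60, 18.25], grand mean 22.440
SSB = Σnᵢ(x̄ᵢ−x̄)² = 1441.210; SSW = ΣΣ(x−x̄ᵢ)² = 394.950
MSB = 1441.210/2 = 720.6050; MSW = 394.950/22 = 17.9523
F = MSB/MSW = 40.1400
df = (2, 22)

test statistic = 40.140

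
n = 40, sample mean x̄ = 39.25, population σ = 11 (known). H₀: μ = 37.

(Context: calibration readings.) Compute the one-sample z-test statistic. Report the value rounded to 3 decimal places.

SE = σ/√n = 11/√40 = 1.7393
z = (x̄−μ₀)/SE = (39.25−37)/1.7393 = 1.2937

test statistic = 1.294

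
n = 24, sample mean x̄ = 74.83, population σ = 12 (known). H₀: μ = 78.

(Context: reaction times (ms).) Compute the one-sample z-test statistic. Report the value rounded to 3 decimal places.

SE = σ/√n = 12/√24 = 2.4495
z = (x̄−μ₀)/SE = (74.83−78)/2.4495 = -1.2941

test statistic = -1.294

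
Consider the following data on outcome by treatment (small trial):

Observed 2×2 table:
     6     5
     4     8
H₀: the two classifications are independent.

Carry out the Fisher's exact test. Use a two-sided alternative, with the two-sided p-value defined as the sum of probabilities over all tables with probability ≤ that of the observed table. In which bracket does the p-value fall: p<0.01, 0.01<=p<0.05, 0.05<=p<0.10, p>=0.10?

Margins: r₁=11, r₂=12, c₁=10, c₂=13, n=23
p_obs = C(11,6)·C(12,4)/C(23,10); sum pmf over tables with pmf ≤ p_obs
p-value (two-sided) = 0.41365
→ bracket: p>=0.10

p-value bracket: p>=0.10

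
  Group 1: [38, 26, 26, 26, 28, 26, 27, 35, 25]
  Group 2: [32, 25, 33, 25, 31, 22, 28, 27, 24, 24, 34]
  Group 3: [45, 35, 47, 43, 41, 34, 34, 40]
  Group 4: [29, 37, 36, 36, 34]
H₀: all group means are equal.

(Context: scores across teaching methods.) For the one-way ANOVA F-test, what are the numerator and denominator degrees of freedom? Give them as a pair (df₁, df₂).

degrees of freedom = [3, 29]

k = 4 groups, N = 33 total
df = (k−1, N−k) = (4−1, 33−4) = (3, 29)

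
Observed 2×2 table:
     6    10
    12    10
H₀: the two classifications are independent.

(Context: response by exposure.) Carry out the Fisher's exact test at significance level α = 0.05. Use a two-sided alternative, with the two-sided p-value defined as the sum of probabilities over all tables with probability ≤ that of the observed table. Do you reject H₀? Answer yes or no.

reject H₀: no

Margins: r₁=16, r₂=22, c₁=18, c₂=20, n=38
p_obs = C(16,6)·C(22,12)/C(38,18); sum pmf over tables with pmf ≤ p_obs
p-value (two-sided) = 0.34234
At α=0.05: p ≥ α → fail to reject H₀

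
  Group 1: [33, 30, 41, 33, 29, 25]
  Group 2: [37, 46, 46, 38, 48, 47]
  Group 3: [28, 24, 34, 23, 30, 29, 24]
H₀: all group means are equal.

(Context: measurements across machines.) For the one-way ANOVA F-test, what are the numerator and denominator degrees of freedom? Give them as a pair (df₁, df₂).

degrees of freedom = [2, 16]

k = 3 groups, N = 19 total
df = (k−1, N−k) = (3−1, 19−3) = (2, 16)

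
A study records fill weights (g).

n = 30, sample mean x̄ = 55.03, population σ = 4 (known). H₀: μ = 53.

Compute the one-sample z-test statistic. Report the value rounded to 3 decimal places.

test statistic = 2.780

SE = σ/√n = 4/√30 = 0.7303
z = (x̄−μ₀)/SE = (55.03−53)/0.7303 = 2.7797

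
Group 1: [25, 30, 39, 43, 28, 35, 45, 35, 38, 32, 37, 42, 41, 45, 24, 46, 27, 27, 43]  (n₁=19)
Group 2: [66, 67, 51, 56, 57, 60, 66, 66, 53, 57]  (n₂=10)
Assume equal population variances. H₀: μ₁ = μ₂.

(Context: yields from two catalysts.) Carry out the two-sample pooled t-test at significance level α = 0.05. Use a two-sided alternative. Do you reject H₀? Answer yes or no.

x̄₁=35.895, s₁=7.378, n₁=19
x̄₂=59.900, s₂=5.971, n₂=10
s_p² = [18·7.378² + 9·5.971²]/27 = 48.1737
SE = √(s_p²·(1/19+1/10)) = 2.7116
t = (35.895−59.900)/2.7116 = -8.8528
df = 27
p-value (two-sided) = 0.00000
At α=0.05: p < α → reject H₀

reject H₀: yes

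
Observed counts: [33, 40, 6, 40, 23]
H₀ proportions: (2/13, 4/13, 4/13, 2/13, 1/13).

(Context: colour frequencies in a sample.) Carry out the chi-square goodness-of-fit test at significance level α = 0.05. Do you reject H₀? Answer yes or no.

n = 142; E_i = n·p_i = [21.85, 43.69, 43.69, 21.85, 10.92]
χ² = (33−21.85)²/21.85 + (40−43.69)²/43.69 + (6−43.69)²/43.69 + (40−21.85)²/21.85 + (23−10.92)²/10.92 = 66.9613
df = 4
p-value (upper-tail) = 0.00000
At α=0.05: p < α → reject H₀

reject H₀: yes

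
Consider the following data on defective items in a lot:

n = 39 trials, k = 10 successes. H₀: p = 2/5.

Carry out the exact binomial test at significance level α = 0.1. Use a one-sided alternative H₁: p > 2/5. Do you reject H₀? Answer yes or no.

reject H₀: no

Exact binomial: n=39, k=10, p₀=2/5=0.4000
P(X≥10) from Σ C(n,i)·p₀^i·(1−p₀)^(n−i)
p-value (one-sided, H₁ greater) = 0.97951
At α=0.1: p ≥ α → fail to reject H₀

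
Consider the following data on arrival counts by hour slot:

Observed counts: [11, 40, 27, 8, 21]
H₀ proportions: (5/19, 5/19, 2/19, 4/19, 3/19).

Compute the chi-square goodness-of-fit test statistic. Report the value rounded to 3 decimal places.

n = 107; E_i = n·p_i = [28.16, 28.16, 11.26, 22.53, 16.89]
χ² = (11−28.16)²/28.16 + (40−28.16)²/28.16 + (27−11.26)²/11.26 + (8−22.53)²/22.53 + (21−16.89)²/16.89 = 47.7879
df = 4

test statistic = 47.788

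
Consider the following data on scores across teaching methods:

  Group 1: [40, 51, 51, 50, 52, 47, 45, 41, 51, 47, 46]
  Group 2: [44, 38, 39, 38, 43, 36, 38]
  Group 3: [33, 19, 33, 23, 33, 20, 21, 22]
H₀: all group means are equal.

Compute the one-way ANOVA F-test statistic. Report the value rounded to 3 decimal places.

Group means [47.36, 39.43, 25.50], grand mean 38.500
SSB = Σnᵢ(x̄ᵢ−x̄)² = 2222.240; SSW = ΣΣ(x−x̄ᵢ)² = 502.260
MSB = 2222.240/2 = 1111.1201; MSW = 502.260/23 = 21.8374
F = MSB/MSW = 50.8816
df = (2, 23)

test statistic = 50.882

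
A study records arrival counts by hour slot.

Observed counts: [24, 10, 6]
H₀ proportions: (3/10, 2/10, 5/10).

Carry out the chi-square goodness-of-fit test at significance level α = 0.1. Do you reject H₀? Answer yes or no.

n = 40; E_i = n·p_i = [12.00, 8.00, 20.00]
χ² = (24−12.00)²/12.00 + (10−8.00)²/8.00 + (6−20.00)²/20.00 = 22.3000
df = 2
p-value (upper-tail) = 0.00001
At α=0.1: p < α → reject H₀

reject H₀: yes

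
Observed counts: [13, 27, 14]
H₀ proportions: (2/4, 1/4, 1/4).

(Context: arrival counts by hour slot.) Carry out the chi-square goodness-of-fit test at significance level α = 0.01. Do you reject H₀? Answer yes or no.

reject H₀: yes

n = 54; E_i = n·p_i = [27.00, 13.50, 13.50]
χ² = (13−27.00)²/27.00 + (27−13.50)²/13.50 + (14−13.50)²/13.50 = 20.7778
df = 2
p-value (upper-tail) = 0.00003
At α=0.01: p < α → reject H₀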